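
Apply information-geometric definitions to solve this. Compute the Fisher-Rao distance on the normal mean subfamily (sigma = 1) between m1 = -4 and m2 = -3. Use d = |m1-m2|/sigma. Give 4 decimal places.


On the fixed-variance normal subfamily, geodesic distance = |m1-m2|/sigma.
|-4 - -3| = 1.
sigma = 1.
d = 1/1 = 1.0000

1.0000


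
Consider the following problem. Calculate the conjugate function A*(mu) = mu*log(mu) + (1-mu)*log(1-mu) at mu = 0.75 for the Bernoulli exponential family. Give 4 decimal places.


Legendre transform for Bernoulli:
A*(mu) = mu*log(mu) + (1-mu)*log(1-mu).
mu = 0.75, 1-mu = 0.25.
mu*log(mu) = 0.75*log(0.75) = -0.215762.
(1-mu)*log(1-mu) = 0.25*log(0.25) = -0.346574.
A* = -0.215762 + -0.346574 = -0.5623

-0.5623


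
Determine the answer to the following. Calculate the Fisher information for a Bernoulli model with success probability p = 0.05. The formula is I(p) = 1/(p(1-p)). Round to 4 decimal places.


For Bernoulli(p), Fisher information is I(p) = 1/(p*(1-p)).
p = 0.05, 1-p = 0.95.
p*(1-p) = 0.0475.
I(p) = 1/0.0475 = 21.0526

21.0526


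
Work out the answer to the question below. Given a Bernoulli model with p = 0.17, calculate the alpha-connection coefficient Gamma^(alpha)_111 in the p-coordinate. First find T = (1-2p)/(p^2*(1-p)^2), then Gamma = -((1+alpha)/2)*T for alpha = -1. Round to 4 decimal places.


Skewness (Amari-Chentsov) tensor: T = (1-2p)/(p^2*(1-p)^2).
p = 0.17, 1-2p = 0.66, p^2 = 0.0289, (1-p)^2 = 0.6889.
T = 0.66/(0.0289 * 0.6889) = 33.150487.
In the p-coordinate, Gamma^(alpha) = Gamma^(0) - (alpha/2)*T with Gamma^(0) = (1/2)*g'(p) = -T/2,
so Gamma^(alpha) = -((1+alpha)/2)*T.
alpha = -1, -(1+alpha)/2 = 0.0.
Gamma = 0.0 * 33.150487 = 0.0000

0.0000


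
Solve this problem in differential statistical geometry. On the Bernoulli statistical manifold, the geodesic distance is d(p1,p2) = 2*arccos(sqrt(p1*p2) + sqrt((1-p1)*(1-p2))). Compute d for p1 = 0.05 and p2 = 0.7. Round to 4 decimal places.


Geodesic distance on Bernoulli manifold:
d(p1,p2) = 2*arccos(sqrt(p1*p2) + sqrt((1-p1)*(1-p2))).
sqrt(p1*p2) = sqrt(0.05*0.7) = 0.187083.
sqrt((1-p1)*(1-p2)) = sqrt(0.95*0.3) = 0.533854.
arg = 0.187083 + 0.533854 = 0.720937.
d = 2*arccos(0.720937) = 1.5313

1.5313


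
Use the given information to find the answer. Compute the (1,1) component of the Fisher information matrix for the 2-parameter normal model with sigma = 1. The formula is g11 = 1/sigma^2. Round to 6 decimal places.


For the 2-parameter normal family, the Fisher metric has:
  g11 = 1/sigma^2, g22 = 2/sigma^2.
sigma = 1, sigma^2 = 1.
g11 = 1.000000

1.000000


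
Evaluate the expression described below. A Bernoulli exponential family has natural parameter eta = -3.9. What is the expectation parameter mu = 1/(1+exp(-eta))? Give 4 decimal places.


Dual coordinate (expectation parameter) for Bernoulli:
mu = 1/(1+exp(-eta)).
eta = -3.9.
exp(-eta) = exp(3.9) = 49.402449.
mu = 1/(1+49.402449) = 0.0198

0.0198


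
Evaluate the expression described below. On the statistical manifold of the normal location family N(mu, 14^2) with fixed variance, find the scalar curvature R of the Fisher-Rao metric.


This family has a single free parameter, so its statistical manifold
is 1-dimensional. The Riemann curvature tensor of any 1-dimensional
Riemannian manifold vanishes identically, so R = 0.

0


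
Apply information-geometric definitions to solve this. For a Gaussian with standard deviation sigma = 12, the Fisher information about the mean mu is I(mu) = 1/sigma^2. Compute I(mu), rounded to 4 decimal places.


The Fisher information for the mean of a normal distribution is I(mu) = 1/sigma^2.
sigma = 12, so sigma^2 = 144.
I(mu) = 1/144 = 0.0069

0.0069


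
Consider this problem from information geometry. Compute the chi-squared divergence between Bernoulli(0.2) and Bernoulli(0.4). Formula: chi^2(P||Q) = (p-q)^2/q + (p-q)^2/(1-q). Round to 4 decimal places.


Chi-squared divergence between Bernoulli distributions:
chi^2 = (p-q)^2/q + (p-q)^2/(1-q).
p = 0.2, q = 0.4, p-q = -0.2.
(p-q)^2 = 0.04.
term1 = 0.04/0.4 = 0.1.
term2 = 0.04/0.6 = 0.066667.
chi^2 = 0.1 + 0.066667 = 0.1667

0.1667


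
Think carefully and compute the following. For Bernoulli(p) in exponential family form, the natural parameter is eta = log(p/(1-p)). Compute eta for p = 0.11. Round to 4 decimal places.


Natural parameter for Bernoulli: eta = log(p/(1-p)).
p = 0.11, 1-p = 0.89.
p/(1-p) = 0.123596.
eta = log(0.123596) = -2.0907

-2.0907


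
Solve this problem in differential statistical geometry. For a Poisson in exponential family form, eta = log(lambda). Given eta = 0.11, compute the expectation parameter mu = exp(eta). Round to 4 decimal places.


Expectation parameter for Poisson exponential family:
mu = exp(eta).
eta = 0.11.
mu = exp(0.11) = 1.1163

1.1163


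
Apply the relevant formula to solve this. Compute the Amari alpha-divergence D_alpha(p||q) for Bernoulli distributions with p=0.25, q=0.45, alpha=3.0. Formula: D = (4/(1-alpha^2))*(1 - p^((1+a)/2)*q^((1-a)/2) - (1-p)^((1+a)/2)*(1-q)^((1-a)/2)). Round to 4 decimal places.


Amari alpha-divergence:
D = (4/(1-alpha^2))*(1 - p^((1+a)/2)*q^((1-a)/2) - (1-p)^((1+a)/2)*(1-q)^((1-a)/2)).
alpha = 3.0, p = 0.25, q = 0.45.
e1 = (1+alpha)/2 = 2.0, e2 = (1-alpha)/2 = -1.0.
t1 = p^e1 * q^e2 = 0.25^2.0 * 0.45^-1.0 = 0.138889.
t2 = (1-p)^e1 * (1-q)^e2 = 0.75^2.0 * 0.55^-1.0 = 1.022727.
4/(1-alpha^2) = -0.5.
D = -0.5*(1 - 0.138889 - 1.022727) = 0.0808

0.0808


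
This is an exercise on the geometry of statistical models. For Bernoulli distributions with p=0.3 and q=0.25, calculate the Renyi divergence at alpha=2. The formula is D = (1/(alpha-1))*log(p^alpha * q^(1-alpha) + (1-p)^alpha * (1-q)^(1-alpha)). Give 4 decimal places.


Renyi divergence of order alpha between Bernoulli distributions:
D = (1/(alpha-1))*log(p^alpha * q^(1-alpha) + (1-p)^alpha * (1-q)^(1-alpha)).
alpha = 2, p = 0.3, q = 0.25.
p^alpha * q^(1-alpha) = 0.3^2 * 0.25^-1 = 0.36.
(1-p)^alpha * (1-q)^(1-alpha) = 0.7^2 * 0.75^-1 = 0.653333.
sum = 0.36 + 0.653333 = 1.013333.
D = (1/1)*log(1.013333) = 0.0132

0.0132


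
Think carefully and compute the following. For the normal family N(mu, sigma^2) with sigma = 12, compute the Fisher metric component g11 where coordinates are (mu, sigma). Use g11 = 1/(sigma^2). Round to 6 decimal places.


For the 2-parameter normal family, the Fisher metric has:
  g11 = 1/sigma^2, g22 = 2/sigma^2.
sigma = 12, sigma^2 = 144.
g11 = 0.006944

0.006944


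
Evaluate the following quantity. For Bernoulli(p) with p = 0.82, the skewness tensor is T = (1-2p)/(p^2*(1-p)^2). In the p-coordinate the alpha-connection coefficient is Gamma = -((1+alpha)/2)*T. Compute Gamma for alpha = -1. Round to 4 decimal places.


Skewness (Amari-Chentsov) tensor: T = (1-2p)/(p^2*(1-p)^2).
p = 0.82, 1-2p = -0.64, p^2 = 0.6724, (1-p)^2 = 0.0324.
T = -0.64/(0.6724 * 0.0324) = -29.376988.
In the p-coordinate, Gamma^(alpha) = Gamma^(0) - (alpha/2)*T with Gamma^(0) = (1/2)*g'(p) = -T/2,
so Gamma^(alpha) = -((1+alpha)/2)*T.
alpha = -1, -(1+alpha)/2 = 0.0.
Gamma = 0.0 * -29.376988 = 0.0000

0.0000


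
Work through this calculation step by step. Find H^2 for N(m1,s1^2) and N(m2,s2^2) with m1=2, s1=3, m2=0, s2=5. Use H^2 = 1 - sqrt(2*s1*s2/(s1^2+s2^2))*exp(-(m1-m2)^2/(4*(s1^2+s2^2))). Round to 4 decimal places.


Squared Hellinger distance for Gaussians:
H^2 = 1 - sqrt(2*s1*s2/(s1^2+s2^2)) * exp(-(m1-m2)^2/(4*(s1^2+s2^2))).
s1^2 = 9, s2^2 = 25, s1^2+s2^2 = 34.
sqrt(2*3*5/(34)) = 0.939336.
(m1-m2)^2 = (2)^2 = 4.
exp(-4/(4*34)) = exp(-0.029412) = 0.971017.
H^2 = 1 - 0.939336*0.971017 = 0.0879

0.0879


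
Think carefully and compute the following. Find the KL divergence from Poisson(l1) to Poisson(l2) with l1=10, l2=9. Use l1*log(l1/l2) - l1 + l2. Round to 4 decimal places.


KL divergence for Poisson:
KL = l1*log(l1/l2) - l1 + l2.
l1 = 10, l2 = 9.
log(10/9) = 0.105361.
l1*log(l1/l2) = 10 * 0.105361 = 1.053605.
KL = 1.053605 - 10 + 9 = 0.0536

0.0536


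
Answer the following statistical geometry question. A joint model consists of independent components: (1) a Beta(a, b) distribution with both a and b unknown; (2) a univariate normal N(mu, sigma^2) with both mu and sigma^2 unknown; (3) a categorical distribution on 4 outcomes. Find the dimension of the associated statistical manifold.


The dimension of a statistical manifold equals the number of free
(independent) real parameters of the model. For a product of independent
blocks the parameter counts add.
- Beta (a, b): 2.
- normal (mu, sigma^2): 2.
- categorical on 4 outcomes (probabilities sum to 1): 4-1 = 3.
Total = 2 + 2 + 3 = 7.
Dimension = 7

7


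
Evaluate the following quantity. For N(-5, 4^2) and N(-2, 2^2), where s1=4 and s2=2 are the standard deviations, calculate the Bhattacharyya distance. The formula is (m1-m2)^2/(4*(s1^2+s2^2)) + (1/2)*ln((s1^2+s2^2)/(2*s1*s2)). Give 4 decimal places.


Bhattacharyya distance between two Gaussians:
DB = (m1-m2)^2/(4*(s1^2+s2^2)) + (1/2)*ln((s1^2+s2^2)/(2*s1*s2)).
(m1-m2)^2 = (-3)^2 = 9.
s1^2+s2^2 = 16 + 4 = 20.
term1 = 9/80 = 0.1125.
term2 = 0.5*ln(20/16.0) = 0.111572.
DB = 0.1125 + 0.111572 = 0.2241

0.2241


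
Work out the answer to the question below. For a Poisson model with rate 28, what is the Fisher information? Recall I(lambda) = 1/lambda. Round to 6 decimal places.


Fisher information for Poisson: I(lambda) = 1/lambda.
lambda = 28.
I(lambda) = 1/28 = 0.035714

0.035714


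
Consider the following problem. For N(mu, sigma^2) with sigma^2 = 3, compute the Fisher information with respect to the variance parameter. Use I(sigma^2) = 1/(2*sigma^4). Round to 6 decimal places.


Fisher information for variance: I(sigma^2) = 1/(2*sigma^4).
sigma^2 = 3, so sigma^4 = 9.
I = 1/(2*9) = 1/18 = 0.055556

0.055556


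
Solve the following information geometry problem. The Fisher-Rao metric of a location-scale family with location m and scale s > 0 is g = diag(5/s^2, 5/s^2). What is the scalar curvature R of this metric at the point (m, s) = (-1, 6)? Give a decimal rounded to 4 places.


The metric has the form g = (A dm^2 + B ds^2)/s^2 with A = 5, B = 5.
Substitute u = sqrt(A/B)*m: g = B*(du^2 + ds^2)/s^2, i.e. B times the
Poincare upper half-plane metric, which has constant Gaussian curvature -1.
Scaling a 2D metric by a constant c divides the Gaussian curvature by c,
so K = -1/B = -1/(5) = -0.2000 everywhere (the point (m, s) = (-1, 6) is irrelevant:
the curvature is constant).
Scalar curvature in dimension 2: R = 2K = -2/(5) = -0.4000.

-0.4000


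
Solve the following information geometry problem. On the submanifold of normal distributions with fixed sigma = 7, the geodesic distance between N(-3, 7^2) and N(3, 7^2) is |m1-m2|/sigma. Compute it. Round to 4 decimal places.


On the fixed-variance normal subfamily, geodesic distance = |m1-m2|/sigma.
|-3 - 3| = 6.
sigma = 7.
d = 6/7 = 0.8571

0.8571


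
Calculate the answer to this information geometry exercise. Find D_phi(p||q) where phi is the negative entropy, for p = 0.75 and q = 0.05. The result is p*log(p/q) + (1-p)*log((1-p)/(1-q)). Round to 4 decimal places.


Bregman divergence with negative entropy generator:
D = p*log(p/q) + (1-p)*log((1-p)/(1-q)).
p = 0.75, q = 0.05.
p*log(p/q) = 0.75*log(0.75/0.05) = 2.031038.
(1-p)*log((1-p)/(1-q)) = 0.25*log(0.25/0.95) = -0.33375.
D = 2.031038 + -0.33375 = 1.6973

1.6973


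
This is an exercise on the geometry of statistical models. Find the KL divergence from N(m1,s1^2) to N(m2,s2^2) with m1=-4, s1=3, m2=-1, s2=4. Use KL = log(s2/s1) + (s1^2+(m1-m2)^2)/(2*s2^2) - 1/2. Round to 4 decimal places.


KL divergence between normal distributions:
KL = log(s2/s1) + (s1^2 + (m1-m2)^2)/(2*s2^2) - 1/2.
log(4/3) = 0.287682.
(3^2 + (-4--1)^2)/(2*4^2) = (9 + 9)/32 = 0.5625.
KL = 0.287682 + 0.5625 - 0.5 = 0.3502

0.3502


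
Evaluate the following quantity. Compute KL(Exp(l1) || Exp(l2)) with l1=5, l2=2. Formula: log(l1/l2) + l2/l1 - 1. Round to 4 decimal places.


KL divergence for exponential family:
KL = log(l1/l2) + l2/l1 - 1.
log(5/2) = 0.916291.
2/5 = 0.4.
KL = 0.916291 + 0.4 - 1 = 0.3163

0.3163


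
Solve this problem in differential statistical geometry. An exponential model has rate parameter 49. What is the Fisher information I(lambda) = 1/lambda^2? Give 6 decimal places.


Fisher information for exponential: I(lambda) = 1/lambda^2.
lambda = 49, lambda^2 = 2401.
I = 1/2401 = 0.000416

0.000416


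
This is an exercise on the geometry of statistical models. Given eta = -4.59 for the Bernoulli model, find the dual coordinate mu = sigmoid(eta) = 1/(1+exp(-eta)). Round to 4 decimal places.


Dual coordinate (expectation parameter) for Bernoulli:
mu = 1/(1+exp(-eta)).
eta = -4.59.
exp(-eta) = exp(4.59) = 98.49443.
mu = 1/(1+98.49443) = 0.0101

0.0101


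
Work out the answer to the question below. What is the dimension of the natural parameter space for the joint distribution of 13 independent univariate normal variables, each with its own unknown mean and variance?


Exponential family dimension calculation:
Each univariate normal has two natural parameters (mu/sigma^2 and -1/(2 sigma^2)).
With 13 independent components, dim = 2 * 13 = 26.

26


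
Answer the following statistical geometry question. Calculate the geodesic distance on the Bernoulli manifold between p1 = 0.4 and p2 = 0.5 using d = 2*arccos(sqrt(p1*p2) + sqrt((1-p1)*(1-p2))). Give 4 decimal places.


Geodesic distance on Bernoulli manifold:
d(p1,p2) = 2*arccos(sqrt(p1*p2) + sqrt((1-p1)*(1-p2))).
sqrt(p1*p2) = sqrt(0.4*0.5) = 0.447214.
sqrt((1-p1)*(1-p2)) = sqrt(0.6*0.5) = 0.547723.
arg = 0.447214 + 0.547723 = 0.994936.
d = 2*arccos(0.994936) = 0.2014

0.2014


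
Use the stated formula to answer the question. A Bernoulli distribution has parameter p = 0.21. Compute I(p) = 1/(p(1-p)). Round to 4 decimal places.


For Bernoulli(p), Fisher information is I(p) = 1/(p*(1-p)).
p = 0.21, 1-p = 0.79.
p*(1-p) = 0.1659.
I(p) = 1/0.1659 = 6.0277

6.0277


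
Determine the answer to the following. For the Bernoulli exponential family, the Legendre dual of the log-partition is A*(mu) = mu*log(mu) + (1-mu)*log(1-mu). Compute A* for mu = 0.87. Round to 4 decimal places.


Legendre transform for Bernoulli:
A*(mu) = mu*log(mu) + (1-mu)*log(1-mu).
mu = 0.87, 1-mu = 0.13.
mu*log(mu) = 0.87*log(0.87) = -0.121158.
(1-mu)*log(1-mu) = 0.13*log(0.13) = -0.265229.
A* = -0.121158 + -0.265229 = -0.3864

-0.3864


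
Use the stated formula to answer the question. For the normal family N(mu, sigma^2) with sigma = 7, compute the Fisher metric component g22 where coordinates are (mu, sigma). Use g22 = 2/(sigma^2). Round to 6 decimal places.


For the 2-parameter normal family, the Fisher metric has:
  g11 = 1/sigma^2, g22 = 2/sigma^2.
sigma = 7, sigma^2 = 49.
g22 = 0.040816

0.040816


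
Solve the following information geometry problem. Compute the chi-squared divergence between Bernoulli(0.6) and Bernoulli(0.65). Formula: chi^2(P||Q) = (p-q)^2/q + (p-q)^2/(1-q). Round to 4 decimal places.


Chi-squared divergence between Bernoulli distributions:
chi^2 = (p-q)^2/q + (p-q)^2/(1-q).
p = 0.6, q = 0.65, p-q = -0.05.
(p-q)^2 = 0.0025.
term1 = 0.0025/0.65 = 0.003846.
term2 = 0.0025/0.35 = 0.007143.
chi^2 = 0.003846 + 0.007143 = 0.0110

0.0110


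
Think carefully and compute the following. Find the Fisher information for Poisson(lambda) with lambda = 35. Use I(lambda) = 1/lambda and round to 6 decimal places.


Fisher information for Poisson: I(lambda) = 1/lambda.
lambda = 35.
I(lambda) = 1/35 = 0.028571

0.028571


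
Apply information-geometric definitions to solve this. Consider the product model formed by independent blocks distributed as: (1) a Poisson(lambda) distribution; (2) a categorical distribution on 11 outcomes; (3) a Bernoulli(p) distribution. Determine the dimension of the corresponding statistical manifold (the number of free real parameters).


The dimension of a statistical manifold equals the number of free
(independent) real parameters of the model. For a product of independent
blocks the parameter counts add.
- Poisson (lambda): 1.
- categorical on 11 outcomes (probabilities sum to 1): 11-1 = 10.
- Bernoulli (p): 1.
Total = 1 + 10 + 1 = 12.
Dimension = 12

12


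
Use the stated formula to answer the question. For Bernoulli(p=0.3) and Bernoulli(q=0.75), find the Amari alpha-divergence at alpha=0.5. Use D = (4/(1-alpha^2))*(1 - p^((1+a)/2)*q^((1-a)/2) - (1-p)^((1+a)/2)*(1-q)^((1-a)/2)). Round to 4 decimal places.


Amari alpha-divergence:
D = (4/(1-alpha^2))*(1 - p^((1+a)/2)*q^((1-a)/2) - (1-p)^((1+a)/2)*(1-q)^((1-a)/2)).
alpha = 0.5, p = 0.3, q = 0.75.
e1 = (1+alpha)/2 = 0.75, e2 = (1-alpha)/2 = 0.25.
t1 = p^e1 * q^e2 = 0.3^0.75 * 0.75^0.25 = 0.37723.
t2 = (1-p)^e1 * (1-q)^e2 = 0.7^0.75 * 0.25^0.25 = 0.541139.
4/(1-alpha^2) = 5.333333.
D = 5.333333*(1 - 0.37723 - 0.541139) = 0.4354

0.4354


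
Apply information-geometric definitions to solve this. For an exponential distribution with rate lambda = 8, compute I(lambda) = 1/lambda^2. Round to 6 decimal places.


Fisher information for exponential: I(lambda) = 1/lambda^2.
lambda = 8, lambda^2 = 64.
I = 1/64 = 0.015625

0.015625


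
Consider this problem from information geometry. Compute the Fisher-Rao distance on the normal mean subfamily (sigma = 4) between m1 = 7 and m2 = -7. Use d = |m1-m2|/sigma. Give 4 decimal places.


On the fixed-variance normal subfamily, geodesic distance = |m1-m2|/sigma.
|7 - -7| = 14.
sigma = 4.
d = 14/4 = 3.5000

3.5000


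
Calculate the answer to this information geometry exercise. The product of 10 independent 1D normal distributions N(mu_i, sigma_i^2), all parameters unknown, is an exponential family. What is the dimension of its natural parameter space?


Exponential family dimension calculation:
Each univariate normal has two natural parameters (mu/sigma^2 and -1/(2 sigma^2)).
With 10 independent components, dim = 2 * 10 = 20.

20


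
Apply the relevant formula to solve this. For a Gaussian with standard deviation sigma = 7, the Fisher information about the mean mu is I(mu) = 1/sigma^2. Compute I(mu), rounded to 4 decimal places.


The Fisher information for the mean of a normal distribution is I(mu) = 1/sigma^2.
sigma = 7, so sigma^2 = 49.
I(mu) = 1/49 = 0.0204

0.0204


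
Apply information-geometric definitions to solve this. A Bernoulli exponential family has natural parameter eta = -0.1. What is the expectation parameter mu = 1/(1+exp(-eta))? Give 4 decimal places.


Dual coordinate (expectation parameter) for Bernoulli:
mu = 1/(1+exp(-eta)).
eta = -0.1.
exp(-eta) = exp(0.1) = 1.105171.
mu = 1/(1+1.105171) = 0.4750

0.4750


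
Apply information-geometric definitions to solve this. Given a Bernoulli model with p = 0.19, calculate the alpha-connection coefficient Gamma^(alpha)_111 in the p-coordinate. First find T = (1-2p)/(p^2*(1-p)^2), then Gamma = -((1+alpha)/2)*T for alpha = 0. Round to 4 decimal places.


Skewness (Amari-Chentsov) tensor: T = (1-2p)/(p^2*(1-p)^2).
p = 0.19, 1-2p = 0.62, p^2 = 0.0361, (1-p)^2 = 0.6561.
T = 0.62/(0.0361 * 0.6561) = 26.176673.
In the p-coordinate, Gamma^(alpha) = Gamma^(0) - (alpha/2)*T with Gamma^(0) = (1/2)*g'(p) = -T/2,
so Gamma^(alpha) = -((1+alpha)/2)*T.
alpha = 0, -(1+alpha)/2 = -0.5.
Gamma = -0.5 * 26.176673 = -13.0883

-13.0883


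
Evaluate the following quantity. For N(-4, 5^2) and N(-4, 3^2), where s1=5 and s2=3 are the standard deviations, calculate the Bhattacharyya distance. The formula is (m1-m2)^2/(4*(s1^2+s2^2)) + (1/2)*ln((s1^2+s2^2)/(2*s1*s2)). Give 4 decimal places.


Bhattacharyya distance between two Gaussians:
DB = (m1-m2)^2/(4*(s1^2+s2^2)) + (1/2)*ln((s1^2+s2^2)/(2*s1*s2)).
(m1-m2)^2 = (0)^2 = 0.
s1^2+s2^2 = 25 + 9 = 34.
term1 = 0/136 = 0.0.
term2 = 0.5*ln(34/30.0) = 0.062582.
DB = 0.0 + 0.062582 = 0.0626

0.0626


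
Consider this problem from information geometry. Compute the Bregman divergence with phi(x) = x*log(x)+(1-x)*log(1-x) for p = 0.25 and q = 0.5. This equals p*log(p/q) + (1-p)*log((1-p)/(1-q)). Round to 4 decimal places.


Bregman divergence with negative entropy generator:
D = p*log(p/q) + (1-p)*log((1-p)/(1-q)).
p = 0.25, q = 0.5.
p*log(p/q) = 0.25*log(0.25/0.5) = -0.173287.
(1-p)*log((1-p)/(1-q)) = 0.75*log(0.75/0.5) = 0.304099.
D = -0.173287 + 0.304099 = 0.1308

0.1308


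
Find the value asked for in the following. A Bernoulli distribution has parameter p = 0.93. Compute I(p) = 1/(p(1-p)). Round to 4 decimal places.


For Bernoulli(p), Fisher information is I(p) = 1/(p*(1-p)).
p = 0.93, 1-p = 0.07.
p*(1-p) = 0.0651.
I(p) = 1/0.0651 = 15.3610

15.3610


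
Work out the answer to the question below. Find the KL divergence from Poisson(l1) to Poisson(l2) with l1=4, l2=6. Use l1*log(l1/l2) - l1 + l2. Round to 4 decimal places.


KL divergence for Poisson:
KL = l1*log(l1/l2) - l1 + l2.
l1 = 4, l2 = 6.
log(4/6) = -0.405465.
l1*log(l1/l2) = 4 * -0.405465 = -1.62186.
KL = -1.62186 - 4 + 6 = 0.3781

0.3781


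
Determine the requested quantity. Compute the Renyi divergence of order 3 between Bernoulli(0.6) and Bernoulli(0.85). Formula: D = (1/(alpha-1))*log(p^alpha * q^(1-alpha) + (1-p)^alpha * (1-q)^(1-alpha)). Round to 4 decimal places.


Renyi divergence of order alpha between Bernoulli distributions:
D = (1/(alpha-1))*log(p^alpha * q^(1-alpha) + (1-p)^alpha * (1-q)^(1-alpha)).
alpha = 3, p = 0.6, q = 0.85.
p^alpha * q^(1-alpha) = 0.6^3 * 0.85^-2 = 0.298962.
(1-p)^alpha * (1-q)^(1-alpha) = 0.4^3 * 0.15^-2 = 2.844444.
sum = 0.298962 + 2.844444 = 3.143406.
D = (1/2)*log(3.143406) = 0.5727

0.5727


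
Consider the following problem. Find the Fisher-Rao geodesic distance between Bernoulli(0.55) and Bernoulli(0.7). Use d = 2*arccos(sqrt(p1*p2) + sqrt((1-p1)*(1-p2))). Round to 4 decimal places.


Geodesic distance on Bernoulli manifold:
d(p1,p2) = 2*arccos(sqrt(p1*p2) + sqrt((1-p1)*(1-p2))).
sqrt(p1*p2) = sqrt(0.55*0.7) = 0.620484.
sqrt((1-p1)*(1-p2)) = sqrt(0.45*0.3) = 0.367423.
arg = 0.620484 + 0.367423 = 0.987907.
d = 2*arccos(0.987907) = 0.3113

0.3113


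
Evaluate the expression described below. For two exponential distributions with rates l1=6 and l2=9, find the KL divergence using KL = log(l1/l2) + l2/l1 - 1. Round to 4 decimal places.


KL divergence for exponential family:
KL = log(l1/l2) + l2/l1 - 1.
log(6/9) = -0.405465.
9/6 = 1.5.
KL = -0.405465 + 1.5 - 1 = 0.0945

0.0945


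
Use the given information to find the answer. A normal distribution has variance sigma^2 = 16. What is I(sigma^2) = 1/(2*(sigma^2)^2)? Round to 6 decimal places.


Fisher information for variance: I(sigma^2) = 1/(2*sigma^4).
sigma^2 = 16, so sigma^4 = 256.
I = 1/(2*256) = 1/512 = 0.001953

0.001953


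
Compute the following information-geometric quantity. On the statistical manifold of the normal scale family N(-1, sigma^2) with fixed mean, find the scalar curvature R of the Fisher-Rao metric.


This family has a single free parameter, so its statistical manifold
is 1-dimensional. The Riemann curvature tensor of any 1-dimensional
Riemannian manifold vanishes identically, so R = 0.

0


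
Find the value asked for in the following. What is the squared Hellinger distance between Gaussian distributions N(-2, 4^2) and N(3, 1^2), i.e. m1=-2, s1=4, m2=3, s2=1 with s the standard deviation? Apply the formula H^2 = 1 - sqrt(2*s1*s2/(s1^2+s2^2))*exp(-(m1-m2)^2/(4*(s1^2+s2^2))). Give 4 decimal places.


Squared Hellinger distance for Gaussians:
H^2 = 1 - sqrt(2*s1*s2/(s1^2+s2^2)) * exp(-(m1-m2)^2/(4*(s1^2+s2^2))).
s1^2 = 16, s2^2 = 1, s1^2+s2^2 = 17.
sqrt(2*4*1/(17)) = 0.685994.
(m1-m2)^2 = (-5)^2 = 25.
exp(-25/(4*17)) = exp(-0.367647) = 0.692362.
H^2 = 1 - 0.685994*0.692362 = 0.5250

0.5250


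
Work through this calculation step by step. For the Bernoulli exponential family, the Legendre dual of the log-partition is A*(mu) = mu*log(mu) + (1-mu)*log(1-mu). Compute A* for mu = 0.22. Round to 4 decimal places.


Legendre transform for Bernoulli:
A*(mu) = mu*log(mu) + (1-mu)*log(1-mu).
mu = 0.22, 1-mu = 0.78.
mu*log(mu) = 0.22*log(0.22) = -0.333108.
(1-mu)*log(1-mu) = 0.78*log(0.78) = -0.1938.
A* = -0.333108 + -0.1938 = -0.5269

-0.5269


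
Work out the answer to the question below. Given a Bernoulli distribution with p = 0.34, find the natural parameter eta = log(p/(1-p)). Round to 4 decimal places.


Natural parameter for Bernoulli: eta = log(p/(1-p)).
p = 0.34, 1-p = 0.66.
p/(1-p) = 0.515152.
eta = log(0.515152) = -0.6633

-0.6633


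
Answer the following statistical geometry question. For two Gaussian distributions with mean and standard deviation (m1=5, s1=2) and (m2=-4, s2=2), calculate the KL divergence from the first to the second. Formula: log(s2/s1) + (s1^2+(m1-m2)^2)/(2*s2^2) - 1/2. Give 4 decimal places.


KL divergence between normal distributions:
KL = log(s2/s1) + (s1^2 + (m1-m2)^2)/(2*s2^2) - 1/2.
log(2/2) = 0.0.
(2^2 + (5--4)^2)/(2*2^2) = (4 + 81)/8 = 10.625.
KL = 0.0 + 10.625 - 0.5 = 10.1250

10.1250


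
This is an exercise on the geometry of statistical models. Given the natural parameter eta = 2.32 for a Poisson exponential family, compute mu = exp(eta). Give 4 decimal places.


Expectation parameter for Poisson exponential family:
mu = exp(eta).
eta = 2.32.
mu = exp(2.32) = 10.1757

10.1757


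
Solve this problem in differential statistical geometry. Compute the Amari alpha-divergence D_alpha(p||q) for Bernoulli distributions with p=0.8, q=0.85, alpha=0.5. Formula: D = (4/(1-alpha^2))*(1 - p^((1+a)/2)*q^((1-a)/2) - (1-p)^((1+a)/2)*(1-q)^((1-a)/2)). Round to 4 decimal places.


Amari alpha-divergence:
D = (4/(1-alpha^2))*(1 - p^((1+a)/2)*q^((1-a)/2) - (1-p)^((1+a)/2)*(1-q)^((1-a)/2)).
alpha = 0.5, p = 0.8, q = 0.85.
e1 = (1+alpha)/2 = 0.75, e2 = (1-alpha)/2 = 0.25.
t1 = p^e1 * q^e2 = 0.8^0.75 * 0.85^0.25 = 0.812217.
t2 = (1-p)^e1 * (1-q)^e2 = 0.2^0.75 * 0.15^0.25 = 0.186121.
4/(1-alpha^2) = 5.333333.
D = 5.333333*(1 - 0.812217 - 0.186121) = 0.0089

0.0089


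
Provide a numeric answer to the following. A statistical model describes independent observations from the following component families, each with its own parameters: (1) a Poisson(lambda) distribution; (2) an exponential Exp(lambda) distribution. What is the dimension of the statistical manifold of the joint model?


The dimension of a statistical manifold equals the number of free
(independent) real parameters of the model. For a product of independent
blocks the parameter counts add.
- Poisson (lambda): 1.
- exponential (lambda): 1.
Total = 1 + 1 = 2.
Dimension = 2

2


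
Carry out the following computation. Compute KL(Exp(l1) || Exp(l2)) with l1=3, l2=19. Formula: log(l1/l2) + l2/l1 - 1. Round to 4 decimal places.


KL divergence for exponential family:
KL = log(l1/l2) + l2/l1 - 1.
log(3/19) = -1.845827.
19/3 = 6.333333.
KL = -1.845827 + 6.333333 - 1 = 3.4875

3.4875


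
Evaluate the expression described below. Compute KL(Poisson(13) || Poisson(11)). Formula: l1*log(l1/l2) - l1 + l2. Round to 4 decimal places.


KL divergence for Poisson:
KL = l1*log(l1/l2) - l1 + l2.
l1 = 13, l2 = 11.
log(13/11) = 0.167054.
l1*log(l1/l2) = 13 * 0.167054 = 2.171703.
KL = 2.171703 - 13 + 11 = 0.1717

0.1717


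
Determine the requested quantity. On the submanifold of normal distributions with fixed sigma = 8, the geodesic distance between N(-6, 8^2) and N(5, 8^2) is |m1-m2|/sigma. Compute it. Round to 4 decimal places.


On the fixed-variance normal subfamily, geodesic distance = |m1-m2|/sigma.
|-6 - 5| = 11.
sigma = 8.
d = 11/8 = 1.3750

1.3750


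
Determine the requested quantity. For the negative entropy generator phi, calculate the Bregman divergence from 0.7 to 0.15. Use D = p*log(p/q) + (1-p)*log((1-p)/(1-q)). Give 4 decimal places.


Bregman divergence with negative entropy generator:
D = p*log(p/q) + (1-p)*log((1-p)/(1-q)).
p = 0.7, q = 0.15.
p*log(p/q) = 0.7*log(0.7/0.15) = 1.078312.
(1-p)*log((1-p)/(1-q)) = 0.3*log(0.3/0.85) = -0.312436.
D = 1.078312 + -0.312436 = 0.7659

0.7659


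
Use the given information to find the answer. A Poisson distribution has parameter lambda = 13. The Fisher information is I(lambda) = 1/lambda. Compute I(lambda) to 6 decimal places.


Fisher information for Poisson: I(lambda) = 1/lambda.
lambda = 13.
I(lambda) = 1/13 = 0.076923

0.076923


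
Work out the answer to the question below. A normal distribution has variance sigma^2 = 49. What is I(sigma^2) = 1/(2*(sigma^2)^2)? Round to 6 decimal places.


Fisher information for variance: I(sigma^2) = 1/(2*sigma^4).
sigma^2 = 49, so sigma^4 = 2401.
I = 1/(2*2401) = 1/4802 = 0.000208

0.000208


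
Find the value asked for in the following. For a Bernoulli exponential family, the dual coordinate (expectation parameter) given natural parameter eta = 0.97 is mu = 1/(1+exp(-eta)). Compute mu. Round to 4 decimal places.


Dual coordinate (expectation parameter) for Bernoulli:
mu = 1/(1+exp(-eta)).
eta = 0.97.
exp(-eta) = exp(-0.97) = 0.379083.
mu = 1/(1+0.379083) = 0.7251

0.7251


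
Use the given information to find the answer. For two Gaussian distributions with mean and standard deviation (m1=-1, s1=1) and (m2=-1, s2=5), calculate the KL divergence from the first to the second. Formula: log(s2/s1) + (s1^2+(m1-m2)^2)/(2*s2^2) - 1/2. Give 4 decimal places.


KL divergence between normal distributions:
KL = log(s2/s1) + (s1^2 + (m1-m2)^2)/(2*s2^2) - 1/2.
log(5/1) = 1.609438.
(1^2 + (-1--1)^2)/(2*5^2) = (1 + 0)/50 = 0.02.
KL = 1.609438 + 0.02 - 0.5 = 1.1294

1.1294


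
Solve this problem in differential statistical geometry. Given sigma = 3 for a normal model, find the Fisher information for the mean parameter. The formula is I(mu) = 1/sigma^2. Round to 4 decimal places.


The Fisher information for the mean of a normal distribution is I(mu) = 1/sigma^2.
sigma = 3, so sigma^2 = 9.
I(mu) = 1/9 = 0.1111

0.1111


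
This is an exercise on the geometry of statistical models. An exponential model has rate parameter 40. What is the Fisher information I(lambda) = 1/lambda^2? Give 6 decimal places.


Fisher information for exponential: I(lambda) = 1/lambda^2.
lambda = 40, lambda^2 = 1600.
I = 1/1600 = 0.000625

0.000625


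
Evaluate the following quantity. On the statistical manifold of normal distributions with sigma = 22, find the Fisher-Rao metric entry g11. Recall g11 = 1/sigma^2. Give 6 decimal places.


For the 2-parameter normal family, the Fisher metric has:
  g11 = 1/sigma^2, g22 = 2/sigma^2.
sigma = 22, sigma^2 = 484.
g11 = 0.002066

0.002066


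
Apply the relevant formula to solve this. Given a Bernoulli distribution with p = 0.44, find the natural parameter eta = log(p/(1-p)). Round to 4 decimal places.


Natural parameter for Bernoulli: eta = log(p/(1-p)).
p = 0.44, 1-p = 0.56.
p/(1-p) = 0.785714.
eta = log(0.785714) = -0.2412

-0.2412


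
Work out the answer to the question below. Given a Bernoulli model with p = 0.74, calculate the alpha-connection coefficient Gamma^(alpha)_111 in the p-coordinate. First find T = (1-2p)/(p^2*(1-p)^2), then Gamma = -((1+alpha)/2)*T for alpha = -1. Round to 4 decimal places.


Skewness (Amari-Chentsov) tensor: T = (1-2p)/(p^2*(1-p)^2).
p = 0.74, 1-2p = -0.48, p^2 = 0.5476, (1-p)^2 = 0.0676.
T = -0.48/(0.5476 * 0.0676) = -12.966749.
In the p-coordinate, Gamma^(alpha) = Gamma^(0) - (alpha/2)*T with Gamma^(0) = (1/2)*g'(p) = -T/2,
so Gamma^(alpha) = -((1+alpha)/2)*T.
alpha = -1, -(1+alpha)/2 = 0.0.
Gamma = 0.0 * -12.966749 = 0.0000

0.0000


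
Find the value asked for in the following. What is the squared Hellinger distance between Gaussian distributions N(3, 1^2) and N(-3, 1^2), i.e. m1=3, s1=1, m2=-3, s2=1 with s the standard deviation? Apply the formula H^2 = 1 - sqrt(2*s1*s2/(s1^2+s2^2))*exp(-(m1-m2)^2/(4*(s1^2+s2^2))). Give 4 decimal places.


Squared Hellinger distance for Gaussians:
H^2 = 1 - sqrt(2*s1*s2/(s1^2+s2^2)) * exp(-(m1-m2)^2/(4*(s1^2+s2^2))).
s1^2 = 1, s2^2 = 1, s1^2+s2^2 = 2.
sqrt(2*1*1/(2)) = 1.0.
(m1-m2)^2 = (6)^2 = 36.
exp(-36/(4*2)) = exp(-4.5) = 0.011109.
H^2 = 1 - 1.0*0.011109 = 0.9889

0.9889


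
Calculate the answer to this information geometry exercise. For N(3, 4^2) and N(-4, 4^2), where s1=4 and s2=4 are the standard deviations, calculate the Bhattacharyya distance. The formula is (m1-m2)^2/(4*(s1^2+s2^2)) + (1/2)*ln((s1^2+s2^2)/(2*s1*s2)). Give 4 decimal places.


Bhattacharyya distance between two Gaussians:
DB = (m1-m2)^2/(4*(s1^2+s2^2)) + (1/2)*ln((s1^2+s2^2)/(2*s1*s2)).
(m1-m2)^2 = (7)^2 = 49.
s1^2+s2^2 = 16 + 16 = 32.
term1 = 49/128 = 0.382812.
term2 = 0.5*ln(32/32.0) = 0.0.
DB = 0.382812 + 0.0 = 0.3828

0.3828


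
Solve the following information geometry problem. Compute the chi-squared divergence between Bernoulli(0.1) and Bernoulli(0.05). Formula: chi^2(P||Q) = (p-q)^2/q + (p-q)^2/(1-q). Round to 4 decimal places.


Chi-squared divergence between Bernoulli distributions:
chi^2 = (p-q)^2/q + (p-q)^2/(1-q).
p = 0.1, q = 0.05, p-q = 0.05.
(p-q)^2 = 0.0025.
term1 = 0.0025/0.05 = 0.05.
term2 = 0.0025/0.95 = 0.002632.
chi^2 = 0.05 + 0.002632 = 0.0526

0.0526


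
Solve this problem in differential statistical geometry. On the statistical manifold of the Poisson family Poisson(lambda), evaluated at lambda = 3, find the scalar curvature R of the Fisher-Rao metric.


This family has a single free parameter, so its statistical manifold
is 1-dimensional. The Riemann curvature tensor of any 1-dimensional
Riemannian manifold vanishes identically, so R = 0.

0


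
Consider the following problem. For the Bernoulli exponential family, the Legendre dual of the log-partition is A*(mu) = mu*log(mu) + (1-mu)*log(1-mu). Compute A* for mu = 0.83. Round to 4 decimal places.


Legendre transform for Bernoulli:
A*(mu) = mu*log(mu) + (1-mu)*log(1-mu).
mu = 0.83, 1-mu = 0.17.
mu*log(mu) = 0.83*log(0.83) = -0.154654.
(1-mu)*log(1-mu) = 0.17*log(0.17) = -0.301233.
A* = -0.154654 + -0.301233 = -0.4559

-0.4559


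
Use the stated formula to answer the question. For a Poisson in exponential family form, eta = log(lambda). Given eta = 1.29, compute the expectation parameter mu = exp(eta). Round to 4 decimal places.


Expectation parameter for Poisson exponential family:
mu = exp(eta).
eta = 1.29.
mu = exp(1.29) = 3.6328

3.6328


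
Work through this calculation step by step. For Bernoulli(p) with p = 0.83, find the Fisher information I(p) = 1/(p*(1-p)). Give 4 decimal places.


For Bernoulli(p), Fisher information is I(p) = 1/(p*(1-p)).
p = 0.83, 1-p = 0.17.
p*(1-p) = 0.1411.
I(p) = 1/0.1411 = 7.0872

7.0872


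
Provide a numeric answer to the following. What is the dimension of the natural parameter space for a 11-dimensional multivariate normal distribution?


Exponential family dimension calculation:
For 11-dim MVN: mean has 11 params, covariance has 11*12/2 = 66 unique entries.
Total dim = 11 + 66 = 77.

77


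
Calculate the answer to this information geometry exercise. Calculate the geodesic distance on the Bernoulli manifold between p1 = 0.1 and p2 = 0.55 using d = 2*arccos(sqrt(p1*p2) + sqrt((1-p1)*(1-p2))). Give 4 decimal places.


Geodesic distance on Bernoulli manifold:
d(p1,p2) = 2*arccos(sqrt(p1*p2) + sqrt((1-p1)*(1-p2))).
sqrt(p1*p2) = sqrt(0.1*0.55) = 0.234521.
sqrt((1-p1)*(1-p2)) = sqrt(0.9*0.45) = 0.636396.
arg = 0.234521 + 0.636396 = 0.870917.
d = 2*arccos(0.870917) = 1.0275

1.0275


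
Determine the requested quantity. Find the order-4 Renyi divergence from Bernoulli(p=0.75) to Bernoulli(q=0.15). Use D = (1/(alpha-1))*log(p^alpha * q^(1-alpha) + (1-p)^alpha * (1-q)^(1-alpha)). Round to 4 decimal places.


Renyi divergence of order alpha between Bernoulli distributions:
D = (1/(alpha-1))*log(p^alpha * q^(1-alpha) + (1-p)^alpha * (1-q)^(1-alpha)).
alpha = 4, p = 0.75, q = 0.15.
p^alpha * q^(1-alpha) = 0.75^4 * 0.15^-3 = 93.75.
(1-p)^alpha * (1-q)^(1-alpha) = 0.25^4 * 0.85^-3 = 0.006361.
sum = 93.75 + 0.006361 = 93.756361.
D = (1/3)*log(93.756361) = 1.5136

1.5136


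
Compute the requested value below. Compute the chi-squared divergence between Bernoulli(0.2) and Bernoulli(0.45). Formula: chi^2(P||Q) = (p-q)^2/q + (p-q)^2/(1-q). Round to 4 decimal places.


Chi-squared divergence between Bernoulli distributions:
chi^2 = (p-q)^2/q + (p-q)^2/(1-q).
p = 0.2, q = 0.45, p-q = -0.25.
(p-q)^2 = 0.0625.
term1 = 0.0625/0.45 = 0.138889.
term2 = 0.0625/0.55 = 0.113636.
chi^2 = 0.138889 + 0.113636 = 0.2525

0.2525


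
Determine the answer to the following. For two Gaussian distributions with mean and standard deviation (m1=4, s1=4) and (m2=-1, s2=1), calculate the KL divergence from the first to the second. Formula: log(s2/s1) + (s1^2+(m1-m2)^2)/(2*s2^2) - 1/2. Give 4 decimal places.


KL divergence between normal distributions:
KL = log(s2/s1) + (s1^2 + (m1-m2)^2)/(2*s2^2) - 1/2.
log(1/4) = -1.386294.
(4^2 + (4--1)^2)/(2*1^2) = (16 + 25)/2 = 20.5.
KL = -1.386294 + 20.5 - 0.5 = 18.6137

18.6137


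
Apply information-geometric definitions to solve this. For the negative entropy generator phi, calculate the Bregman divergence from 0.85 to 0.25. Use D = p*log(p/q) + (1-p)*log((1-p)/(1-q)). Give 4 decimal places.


Bregman divergence with negative entropy generator:
D = p*log(p/q) + (1-p)*log((1-p)/(1-q)).
p = 0.85, q = 0.25.
p*log(p/q) = 0.85*log(0.85/0.25) = 1.040209.
(1-p)*log((1-p)/(1-q)) = 0.15*log(0.15/0.75) = -0.241416.
D = 1.040209 + -0.241416 = 0.7988

0.7988


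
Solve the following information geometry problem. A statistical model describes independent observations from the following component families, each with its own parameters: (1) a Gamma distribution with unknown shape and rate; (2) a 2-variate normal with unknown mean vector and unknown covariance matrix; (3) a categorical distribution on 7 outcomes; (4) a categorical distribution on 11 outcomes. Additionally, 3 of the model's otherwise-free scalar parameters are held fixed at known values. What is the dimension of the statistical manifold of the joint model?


The dimension of a statistical manifold equals the number of free
(independent) real parameters of the model. For a product of independent
blocks the parameter counts add.
- Gamma (shape, rate): 2.
- 2-variate normal: 2 (mean) + 2*3/2 = 3 (symmetric covariance) = 5.
- categorical on 7 outcomes (probabilities sum to 1): 7-1 = 6.
- categorical on 11 outcomes (probabilities sum to 1): 11-1 = 10.
Total = 2 + 5 + 6 + 10 = 23.
3 parameter(s) fixed at known values: 23 - 3 = 20.
Dimension = 20

20


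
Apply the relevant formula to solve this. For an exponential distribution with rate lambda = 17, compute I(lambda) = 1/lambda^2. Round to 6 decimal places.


Fisher information for exponential: I(lambda) = 1/lambda^2.
lambda = 17, lambda^2 = 289.
I = 1/289 = 0.003460

0.003460


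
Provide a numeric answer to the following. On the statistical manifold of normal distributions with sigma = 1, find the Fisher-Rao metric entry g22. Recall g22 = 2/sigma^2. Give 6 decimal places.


For the 2-parameter normal family, the Fisher metric has:
  g11 = 1/sigma^2, g22 = 2/sigma^2.
sigma = 1, sigma^2 = 1.
g22 = 2.000000

2.000000


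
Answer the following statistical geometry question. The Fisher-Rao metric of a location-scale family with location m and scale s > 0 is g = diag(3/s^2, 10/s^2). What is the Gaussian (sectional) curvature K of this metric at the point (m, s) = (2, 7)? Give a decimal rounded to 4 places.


The metric has the form g = (A dm^2 + B ds^2)/s^2 with A = 3, B = 10.
Substitute u = sqrt(A/B)*m: g = B*(du^2 + ds^2)/s^2, i.e. B times the
Poincare upper half-plane metric, which has constant Gaussian curvature -1.
Scaling a 2D metric by a constant c divides the Gaussian curvature by c,
so K = -1/B = -1/(10) = -0.1000 everywhere (the point (m, s) = (2, 7) is irrelevant:
the curvature is constant).
The requested Gaussian curvature is K = -0.1000.

-0.1000


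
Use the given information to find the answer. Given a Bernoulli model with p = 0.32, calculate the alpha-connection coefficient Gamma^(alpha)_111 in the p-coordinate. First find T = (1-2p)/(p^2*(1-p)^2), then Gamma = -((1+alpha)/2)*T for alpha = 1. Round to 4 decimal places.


Skewness (Amari-Chentsov) tensor: T = (1-2p)/(p^2*(1-p)^2).
p = 0.32, 1-2p = 0.36, p^2 = 0.1024, (1-p)^2 = 0.4624.
T = 0.36/(0.1024 * 0.4624) = 7.602995.
In the p-coordinate, Gamma^(alpha) = Gamma^(0) - (alpha/2)*T with Gamma^(0) = (1/2)*g'(p) = -T/2,
so Gamma^(alpha) = -((1+alpha)/2)*T.
alpha = 1, -(1+alpha)/2 = -1.0.
Gamma = -1.0 * 7.602995 = -7.6030

-7.6030
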